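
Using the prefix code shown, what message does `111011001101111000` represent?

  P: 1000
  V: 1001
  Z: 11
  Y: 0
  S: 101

Read left to right; each codeword is recognised as soon as it completes (prefix code):
  11→Z | 101→S | 1001→V | 101→S | 11→Z | 1000→P
Decoded message: ZSVSZP

ZSVSZP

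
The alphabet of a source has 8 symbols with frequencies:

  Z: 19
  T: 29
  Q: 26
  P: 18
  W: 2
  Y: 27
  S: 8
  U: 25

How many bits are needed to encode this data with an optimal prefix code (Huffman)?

443

Greedily combine the two least-frequent nodes:
merge W(2) and S(8): 10
merge 10 and P(18): 28
merge Z(19) and U(25): 44
merge Q(26) and Y(27): 53
merge 28 and T(29): 57
merge 44 and 53: 97
merge 57 and 97: 154
The encoded length is the sum of every internal node's weight: 10 + 28 + 44 + 53 + 57 + 97 + 154 = 443 bits.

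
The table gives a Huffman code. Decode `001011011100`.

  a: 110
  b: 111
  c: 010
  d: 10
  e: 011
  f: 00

Read left to right; each codeword is recognised as soon as it completes (prefix code):
  00→f | 10→d | 110→a | 111→b | 00→f
Decoded message: fdabf

fdabf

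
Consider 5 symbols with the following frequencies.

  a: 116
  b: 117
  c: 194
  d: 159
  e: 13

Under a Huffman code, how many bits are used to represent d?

Repeatedly merge the two smallest:
combine e(13), a(116) → 129
combine b(117), 129 → 246
combine d(159), c(194) → 353
combine 246, 353 → 599
The subtree containing d is merged 2 times, so code length = 2.

2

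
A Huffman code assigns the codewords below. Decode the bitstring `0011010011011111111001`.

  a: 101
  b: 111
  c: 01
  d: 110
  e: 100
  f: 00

fdedbbdc

Read left to right; each codeword is recognised as soon as it completes (prefix code):
  00→f | 110→d | 100→e | 110→d | 111→b | 111→b | 110→d | 01→c
Decoded message: fdedbbdc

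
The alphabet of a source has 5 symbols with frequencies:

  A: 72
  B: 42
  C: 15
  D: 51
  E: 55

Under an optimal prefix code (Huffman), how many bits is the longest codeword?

Merge the two lowest-weight nodes at each step:
merge C(15) and B(42): 57
merge D(51) and E(55): 106
merge 57 and A(72): 129
merge 106 and 129: 235
Maximum depth reached is 3.

3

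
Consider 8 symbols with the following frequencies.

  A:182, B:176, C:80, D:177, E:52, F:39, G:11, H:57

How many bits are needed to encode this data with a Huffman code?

2076

Merge the two smallest weights repeatedly:
combine G(11), F(39) → 50
combine 50, E(52) → 102
combine H(57), C(80) → 137
combine 102, 137 → 239
combine B(176), D(177) → 353
combine A(182), 239 → 421
combine 353, 421 → 774
Each symbol's bit-cost is frequency × depth; summing gives 2076 bits (equivalently 50 + 102 + 137 + 239 + 353 + 421 + 774).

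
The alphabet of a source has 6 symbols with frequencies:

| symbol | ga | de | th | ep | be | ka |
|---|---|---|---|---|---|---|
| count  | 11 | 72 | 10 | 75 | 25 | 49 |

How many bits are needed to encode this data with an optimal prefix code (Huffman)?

551

Merge the two smallest weights repeatedly:
merge th(10) and ga(11): 21
merge 21 and be(25): 46
merge 46 and ka(49): 95
merge de(72) and ep(75): 147
merge 95 and 147: 242
Each symbol's bit-cost is frequency × depth; summing gives 551 bits (equivalently 21 + 46 + 95 + 147 + 242).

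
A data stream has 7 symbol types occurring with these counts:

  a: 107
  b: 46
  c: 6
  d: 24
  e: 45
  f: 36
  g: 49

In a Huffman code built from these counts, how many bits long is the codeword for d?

4

Huffman merges, smallest pair first:
combine c(6), d(24) → 30
combine 30, f(36) → 66
combine e(45), b(46) → 91
combine g(49), 66 → 115
combine 91, a(107) → 198
combine 115, 198 → 313
d's leaf is at depth 4, giving a 4-bit codeword.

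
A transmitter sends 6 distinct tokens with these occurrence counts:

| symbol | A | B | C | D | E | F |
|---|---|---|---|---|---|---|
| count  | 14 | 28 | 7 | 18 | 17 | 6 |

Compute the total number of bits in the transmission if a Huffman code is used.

Greedily combine the two least-frequent nodes:
merge F(6) and C(7): 13
merge 13 and A(14): 27
merge E(17) and D(18): 35
merge 27 and B(28): 55
merge 35 and 55: 90
The encoded length is the sum of every internal node's weight: 13 + 27 + 35 + 55 + 90 = 220 bits.

220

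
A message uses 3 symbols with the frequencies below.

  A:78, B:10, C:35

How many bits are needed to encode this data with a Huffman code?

Build the Huffman tree bottom-up:
merge B(10) and C(35): 45
merge 45 and A(78): 123
The encoded length is the sum of every internal node's weight: 45 + 123 = 168 bits.

168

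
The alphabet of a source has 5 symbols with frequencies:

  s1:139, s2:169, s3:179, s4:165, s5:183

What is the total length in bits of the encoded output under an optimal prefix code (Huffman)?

Build the Huffman tree bottom-up:
merge s1(139) and s4(165): 304
merge s2(169) and s3(179): 348
merge s5(183) and 304: 487
merge 348 and 487: 835
The encoded length is the sum of every internal node's weight: 304 + 348 + 487 + 835 = 1974 bits.

1974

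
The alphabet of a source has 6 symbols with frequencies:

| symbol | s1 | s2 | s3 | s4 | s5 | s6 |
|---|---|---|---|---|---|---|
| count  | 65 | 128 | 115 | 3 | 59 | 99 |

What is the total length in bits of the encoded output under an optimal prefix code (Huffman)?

Greedily combine the two least-frequent nodes:
combine s4(3), s5(59) → 62
combine 62, s1(65) → 127
combine s6(99), s3(115) → 214
combine 127, s2(128) → 255
combine 214, 255 → 469
Total encoded bits = sum of merged weights = 62 + 127 + 214 + 255 + 469 = 1127.

1127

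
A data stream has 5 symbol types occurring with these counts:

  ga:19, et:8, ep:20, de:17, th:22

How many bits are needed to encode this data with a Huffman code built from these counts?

Build the Huffman tree bottom-up:
merge et(8) and de(17): 25
merge ga(19) and ep(20): 39
merge th(22) and 25: 47
merge 39 and 47: 86
Each symbol's bit-cost is frequency × depth; summing gives 197 bits (equivalently 25 + 39 + 47 + 86).

197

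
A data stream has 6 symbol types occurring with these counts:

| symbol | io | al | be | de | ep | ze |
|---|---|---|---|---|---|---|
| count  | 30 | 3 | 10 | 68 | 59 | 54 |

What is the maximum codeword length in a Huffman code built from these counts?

Merge the two lowest-weight nodes at each step:
al(3) + be(10) → 13
13 + io(30) → 43
43 + ze(54) → 97
ep(59) + de(68) → 127
97 + 127 → 224
The rarest symbols sit at the bottom; the longest codeword is 4 bits.

4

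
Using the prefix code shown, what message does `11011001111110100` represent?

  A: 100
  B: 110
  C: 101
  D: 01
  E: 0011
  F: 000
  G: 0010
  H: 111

BBDHBA

Read left to right; each codeword is recognised as soon as it completes (prefix code):
  110→B | 110→B | 01→D | 111→H | 110→B | 100→A
Decoded message: BBDHBA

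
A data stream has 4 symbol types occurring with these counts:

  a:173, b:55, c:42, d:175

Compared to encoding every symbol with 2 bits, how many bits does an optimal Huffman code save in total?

Fixed-length: 2 bits × 445 symbols = 890 bits.
Huffman merges:
c(42) + b(55) → 97
97 + a(173) → 270
d(175) + 270 → 445
Huffman total = 97 + 270 + 445 = 812 bits.
Saving = 890 − 812 = 78 bits.

78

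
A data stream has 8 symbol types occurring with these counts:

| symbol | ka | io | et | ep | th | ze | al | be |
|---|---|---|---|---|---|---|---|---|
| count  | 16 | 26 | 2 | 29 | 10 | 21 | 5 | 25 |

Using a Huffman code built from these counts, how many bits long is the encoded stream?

371

Build the Huffman tree bottom-up:
combine et(2), al(5) → 7
combine 7, th(10) → 17
combine ka(16), 17 → 33
combine ze(21), be(25) → 46
combine io(26), ep(29) → 55
combine 33, 46 → 79
combine 55, 79 → 134
The encoded length is the sum of every internal node's weight: 7 + 17 + 33 + 46 + 55 + 79 + 134 = 371 bits.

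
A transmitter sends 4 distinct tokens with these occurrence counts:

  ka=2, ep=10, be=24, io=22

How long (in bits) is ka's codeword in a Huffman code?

3

Repeatedly merge the two smallest:
ka(2) + ep(10) → 12
12 + io(22) → 34
be(24) + 34 → 58
ka's leaf is at depth 3, giving a 3-bit codeword.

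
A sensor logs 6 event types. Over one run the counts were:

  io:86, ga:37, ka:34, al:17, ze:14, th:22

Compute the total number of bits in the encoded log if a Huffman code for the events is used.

Build the Huffman tree bottom-up:
combine ze(14), al(17) → 31
combine th(22), 31 → 53
combine ka(34), ga(37) → 71
combine 53, 71 → 124
combine io(86), 124 → 210
Total encoded bits = sum of merged weights = 31 + 53 + 71 + 124 + 210 = 489.

489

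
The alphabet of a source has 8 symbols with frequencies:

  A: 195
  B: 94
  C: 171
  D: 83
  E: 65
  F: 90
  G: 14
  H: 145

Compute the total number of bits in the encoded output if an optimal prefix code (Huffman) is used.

Build the Huffman tree bottom-up:
G(14) + E(65) → 79
79 + D(83) → 162
F(90) + B(94) → 184
H(145) + 162 → 307
C(171) + 184 → 355
A(195) + 307 → 502
355 + 502 → 857
The encoded length is the sum of every internal node's weight: 79 + 162 + 184 + 307 + 355 + 502 + 857 = 2446 bits.

2446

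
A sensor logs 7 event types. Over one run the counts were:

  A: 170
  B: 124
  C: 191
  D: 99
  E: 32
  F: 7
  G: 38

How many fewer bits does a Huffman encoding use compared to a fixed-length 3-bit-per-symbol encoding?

Fixed-length: 3 bits × 661 symbols = 1983 bits.
Huffman merges:
merge F(7) and E(32): 39
merge G(38) and 39: 77
merge 77 and D(99): 176
merge B(124) and A(170): 294
merge 176 and C(191): 367
merge 294 and 367: 661
Huffman total = 39 + 77 + 176 + 294 + 367 + 661 = 1614 bits.
Saving = 1983 − 1614 = 369 bits.

369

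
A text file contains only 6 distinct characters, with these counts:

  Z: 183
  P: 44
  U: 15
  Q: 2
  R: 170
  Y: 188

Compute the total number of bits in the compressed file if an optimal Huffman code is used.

Build the Huffman tree bottom-up:
combine Q(2), U(15) → 17
combine 17, P(44) → 61
combine 61, R(170) → 231
combine Z(183), Y(188) → 371
combine 231, 371 → 602
Total encoded bits = sum of merged weights = 17 + 61 + 231 + 371 + 602 = 1282.

1282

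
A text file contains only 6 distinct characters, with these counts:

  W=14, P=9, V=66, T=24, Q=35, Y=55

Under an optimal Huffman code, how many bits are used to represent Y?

2

Repeatedly merge the two smallest:
merge P(9) and W(14): 23
merge 23 and T(24): 47
merge Q(35) and 47: 82
merge Y(55) and V(66): 121
merge 82 and 121: 203
The subtree containing Y is merged 2 times, so code length = 2.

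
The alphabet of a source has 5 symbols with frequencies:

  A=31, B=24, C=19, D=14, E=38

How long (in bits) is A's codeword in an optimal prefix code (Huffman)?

2

Huffman merges, smallest pair first:
D(14) + C(19) → 33
B(24) + A(31) → 55
33 + E(38) → 71
55 + 71 → 126
The subtree containing A is merged 2 times, so code length = 2.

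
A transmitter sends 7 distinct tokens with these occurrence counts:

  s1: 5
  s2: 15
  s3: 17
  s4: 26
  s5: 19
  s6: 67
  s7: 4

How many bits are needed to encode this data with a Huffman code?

Greedily combine the two least-frequent nodes:
combine s7(4), s1(5) → 9
combine 9, s2(15) → 24
combine s3(17), s5(19) → 36
combine 24, s4(26) → 50
combine 36, 50 → 86
combine s6(67), 86 → 153
Total encoded bits = sum of merged weights = 9 + 24 + 36 + 50 + 86 + 153 = 358.

358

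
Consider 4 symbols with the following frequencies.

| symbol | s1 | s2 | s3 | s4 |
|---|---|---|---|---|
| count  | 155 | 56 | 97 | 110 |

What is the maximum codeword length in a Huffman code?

Merge the two lowest-weight nodes at each step:
combine s2(56), s3(97) → 153
combine s4(110), 153 → 263
combine s1(155), 263 → 418
The first pair merged (s2, s3) ends up deepest, at depth 3.

3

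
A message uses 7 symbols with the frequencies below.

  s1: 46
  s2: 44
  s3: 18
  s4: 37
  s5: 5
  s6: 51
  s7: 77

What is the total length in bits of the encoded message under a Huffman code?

Merge the two smallest weights repeatedly:
combine s5(5), s3(18) → 23
combine 23, s4(37) → 60
combine s2(44), s1(46) → 90
combine s6(51), 60 → 111
combine s7(77), 90 → 167
combine 111, 167 → 278
Total encoded bits = sum of merged weights = 23 + 60 + 90 + 111 + 167 + 278 = 729.

729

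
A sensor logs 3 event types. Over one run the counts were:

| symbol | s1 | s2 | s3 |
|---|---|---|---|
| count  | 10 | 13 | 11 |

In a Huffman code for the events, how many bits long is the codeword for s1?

2

Huffman merges, smallest pair first:
merge s1(10) and s3(11): 21
merge s2(13) and 21: 34
s1 sits 2 levels below the root, so its codeword is 2 bits.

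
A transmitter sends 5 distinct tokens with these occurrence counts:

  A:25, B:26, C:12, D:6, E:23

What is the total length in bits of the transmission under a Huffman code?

202

Greedily combine the two least-frequent nodes:
merge D(6) and C(12): 18
merge 18 and E(23): 41
merge A(25) and B(26): 51
merge 41 and 51: 92
The encoded length is the sum of every internal node's weight: 18 + 41 + 51 + 92 = 202 bits.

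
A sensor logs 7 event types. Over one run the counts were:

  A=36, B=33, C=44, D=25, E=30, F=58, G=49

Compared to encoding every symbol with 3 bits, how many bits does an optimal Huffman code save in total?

58

Fixed-length: 3 bits × 275 symbols = 825 bits.
Huffman merges:
D(25) + E(30) → 55
B(33) + A(36) → 69
C(44) + G(49) → 93
55 + F(58) → 113
69 + 93 → 162
113 + 162 → 275
Huffman total = 55 + 69 + 93 + 113 + 162 + 275 = 767 bits.
Saving = 825 − 767 = 58 bits.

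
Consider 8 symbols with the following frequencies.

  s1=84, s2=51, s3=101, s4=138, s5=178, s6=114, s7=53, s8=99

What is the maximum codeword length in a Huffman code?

4

Merge the two lowest-weight nodes at each step:
combine s2(51), s7(53) → 104
combine s1(84), s8(99) → 183
combine s3(101), 104 → 205
combine s6(114), s4(138) → 252
combine s5(178), 183 → 361
combine 205, 252 → 457
combine 361, 457 → 818
The rarest symbols sit at the bottom; the longest codeword is 4 bits.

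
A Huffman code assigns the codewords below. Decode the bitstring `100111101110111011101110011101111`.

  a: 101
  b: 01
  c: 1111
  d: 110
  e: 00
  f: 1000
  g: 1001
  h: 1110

ghhhhhbdc

Read left to right; each codeword is recognised as soon as it completes (prefix code):
  1001→g | 1110→h | 1110→h | 1110→h | 1110→h | 1110→h | 01→b | 110→d | 1111→c
Decoded message: ghhhhhbdc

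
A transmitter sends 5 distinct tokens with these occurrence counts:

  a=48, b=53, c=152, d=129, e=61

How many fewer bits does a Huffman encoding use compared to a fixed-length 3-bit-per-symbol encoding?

342

Fixed-length: 3 bits × 443 symbols = 1329 bits.
Huffman merges:
combine a(48), b(53) → 101
combine e(61), 101 → 162
combine d(129), c(152) → 281
combine 162, 281 → 443
Huffman total = 101 + 162 + 281 + 443 = 987 bits.
Saving = 1329 − 987 = 342 bits.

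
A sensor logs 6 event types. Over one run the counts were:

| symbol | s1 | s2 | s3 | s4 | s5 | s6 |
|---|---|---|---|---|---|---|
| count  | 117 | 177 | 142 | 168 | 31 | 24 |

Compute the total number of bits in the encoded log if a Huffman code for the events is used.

Merge the two smallest weights repeatedly:
merge s6(24) and s5(31): 55
merge 55 and s1(117): 172
merge s3(142) and s4(168): 310
merge 172 and s2(177): 349
merge 310 and 349: 659
Each symbol's bit-cost is frequency × depth; summing gives 1545 bits (equivalently 55 + 172 + 310 + 349 + 659).

1545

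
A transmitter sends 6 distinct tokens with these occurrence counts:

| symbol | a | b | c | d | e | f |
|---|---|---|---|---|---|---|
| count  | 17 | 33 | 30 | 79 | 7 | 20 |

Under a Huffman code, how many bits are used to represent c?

3

Huffman merges, smallest pair first:
merge e(7) and a(17): 24
merge f(20) and 24: 44
merge c(30) and b(33): 63
merge 44 and 63: 107
merge d(79) and 107: 186
The subtree containing c is merged 3 times, so code length = 3.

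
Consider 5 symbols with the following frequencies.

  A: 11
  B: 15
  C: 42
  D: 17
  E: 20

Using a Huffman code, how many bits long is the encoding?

Build the Huffman tree bottom-up:
merge A(11) and B(15): 26
merge D(17) and E(20): 37
merge 26 and 37: 63
merge C(42) and 63: 105
The encoded length is the sum of every internal node's weight: 26 + 37 + 63 + 105 = 231 bits.

231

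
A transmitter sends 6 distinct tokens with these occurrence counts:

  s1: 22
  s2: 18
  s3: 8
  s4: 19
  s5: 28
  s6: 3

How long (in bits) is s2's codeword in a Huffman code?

Repeatedly merge the two smallest:
s6(3) + s3(8) → 11
11 + s2(18) → 29
s4(19) + s1(22) → 41
s5(28) + 29 → 57
41 + 57 → 98
s2 sits 3 levels below the root, so its codeword is 3 bits.

3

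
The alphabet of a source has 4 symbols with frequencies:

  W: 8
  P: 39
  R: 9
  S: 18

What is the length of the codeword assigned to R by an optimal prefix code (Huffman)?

Huffman merges, smallest pair first:
merge W(8) and R(9): 17
merge 17 and S(18): 35
merge 35 and P(39): 74
R sits 3 levels below the root, so its codeword is 3 bits.

3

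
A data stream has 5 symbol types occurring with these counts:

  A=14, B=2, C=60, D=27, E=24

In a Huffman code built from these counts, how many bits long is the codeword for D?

2

Huffman merges, smallest pair first:
B(2) + A(14) → 16
16 + E(24) → 40
D(27) + 40 → 67
C(60) + 67 → 127
The subtree containing D is merged 2 times, so code length = 2.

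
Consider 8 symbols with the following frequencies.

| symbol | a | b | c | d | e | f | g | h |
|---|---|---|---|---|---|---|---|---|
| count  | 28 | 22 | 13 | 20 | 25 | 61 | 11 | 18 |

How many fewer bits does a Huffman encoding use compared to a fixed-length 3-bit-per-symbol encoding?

37

Fixed-length: 3 bits × 198 symbols = 594 bits.
Huffman merges:
merge g(11) and c(13): 24
merge h(18) and d(20): 38
merge b(22) and 24: 46
merge e(25) and a(28): 53
merge 38 and 46: 84
merge 53 and f(61): 114
merge 84 and 114: 198
Huffman total = 24 + 38 + 46 + 53 + 84 + 114 + 198 = 557 bits.
Saving = 594 − 557 = 37 bits.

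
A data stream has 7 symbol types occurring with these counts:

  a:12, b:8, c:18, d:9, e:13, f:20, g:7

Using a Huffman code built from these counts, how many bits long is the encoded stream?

238

Build the Huffman tree bottom-up:
g(7) + b(8) → 15
d(9) + a(12) → 21
e(13) + 15 → 28
c(18) + f(20) → 38
21 + 28 → 49
38 + 49 → 87
Each symbol's bit-cost is frequency × depth; summing gives 238 bits (equivalently 15 + 21 + 28 + 38 + 49 + 87).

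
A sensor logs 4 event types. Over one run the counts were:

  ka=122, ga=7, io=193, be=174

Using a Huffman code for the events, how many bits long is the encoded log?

Merge the two smallest weights repeatedly:
ga(7) + ka(122) → 129
129 + be(174) → 303
io(193) + 303 → 496
Total encoded bits = sum of merged weights = 129 + 303 + 496 = 928.

928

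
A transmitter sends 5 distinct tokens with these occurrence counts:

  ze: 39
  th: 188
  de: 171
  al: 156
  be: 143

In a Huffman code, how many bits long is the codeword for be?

3

Repeatedly merge the two smallest:
combine ze(39), be(143) → 182
combine al(156), de(171) → 327
combine 182, th(188) → 370
combine 327, 370 → 697
be sits 3 levels below the root, so its codeword is 3 bits.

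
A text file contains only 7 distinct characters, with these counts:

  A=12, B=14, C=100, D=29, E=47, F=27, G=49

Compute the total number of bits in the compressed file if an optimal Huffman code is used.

711

Build the Huffman tree bottom-up:
merge A(12) and B(14): 26
merge 26 and F(27): 53
merge D(29) and E(47): 76
merge G(49) and 53: 102
merge 76 and C(100): 176
merge 102 and 176: 278
Each symbol's bit-cost is frequency × depth; summing gives 711 bits (equivalently 26 + 53 + 76 + 102 + 176 + 278).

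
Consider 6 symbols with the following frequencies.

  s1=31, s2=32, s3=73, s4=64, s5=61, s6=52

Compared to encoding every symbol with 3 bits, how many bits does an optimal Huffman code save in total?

Fixed-length: 3 bits × 313 symbols = 939 bits.
Huffman merges:
combine s1(31), s2(32) → 63
combine s6(52), s5(61) → 113
combine 63, s4(64) → 127
combine s3(73), 113 → 186
combine 127, 186 → 313
Huffman total = 63 + 113 + 127 + 186 + 313 = 802 bits.
Saving = 939 − 802 = 137 bits.

137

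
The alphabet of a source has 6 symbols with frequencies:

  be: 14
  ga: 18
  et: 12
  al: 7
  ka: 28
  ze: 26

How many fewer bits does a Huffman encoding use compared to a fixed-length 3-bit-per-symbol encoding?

Fixed-length: 3 bits × 105 symbols = 315 bits.
Huffman merges:
combine al(7), et(12) → 19
combine be(14), ga(18) → 32
combine 19, ze(26) → 45
combine ka(28), 32 → 60
combine 45, 60 → 105
Huffman total = 19 + 32 + 45 + 60 + 105 = 261 bits.
Saving = 315 − 261 = 54 bits.

54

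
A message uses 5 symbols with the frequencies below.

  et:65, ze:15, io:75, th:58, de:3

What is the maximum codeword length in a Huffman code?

3

Merge the two lowest-weight nodes at each step:
combine de(3), ze(15) → 18
combine 18, th(58) → 76
combine et(65), io(75) → 140
combine 76, 140 → 216
Maximum depth reached is 3.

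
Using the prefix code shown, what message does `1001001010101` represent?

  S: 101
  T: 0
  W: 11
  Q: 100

Read left to right; each codeword is recognised as soon as it completes (prefix code):
  100→Q | 100→Q | 101→S | 0→T | 101→S
Decoded message: QQSTS

QQSTS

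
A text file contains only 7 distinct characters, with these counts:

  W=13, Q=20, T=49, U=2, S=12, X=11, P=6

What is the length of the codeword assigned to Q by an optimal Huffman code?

Huffman merges, smallest pair first:
U(2) + P(6) → 8
8 + X(11) → 19
S(12) + W(13) → 25
19 + Q(20) → 39
25 + 39 → 64
T(49) + 64 → 113
The subtree containing Q is merged 3 times, so code length = 3.

3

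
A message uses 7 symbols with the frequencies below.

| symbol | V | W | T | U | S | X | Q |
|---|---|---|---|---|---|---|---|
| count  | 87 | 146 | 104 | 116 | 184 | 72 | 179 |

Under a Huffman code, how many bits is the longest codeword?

4

Merge the two lowest-weight nodes at each step:
merge X(72) and V(87): 159
merge T(104) and U(116): 220
merge W(146) and 159: 305
merge Q(179) and S(184): 363
merge 220 and 305: 525
merge 363 and 525: 888
The rarest symbols sit at the bottom; the longest codeword is 4 bits.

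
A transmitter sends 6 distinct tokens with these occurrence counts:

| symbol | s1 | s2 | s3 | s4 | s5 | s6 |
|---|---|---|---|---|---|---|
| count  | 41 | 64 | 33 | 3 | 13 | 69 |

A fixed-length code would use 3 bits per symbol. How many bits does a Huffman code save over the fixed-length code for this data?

Fixed-length: 3 bits × 223 symbols = 669 bits.
Huffman merges:
s4(3) + s5(13) → 16
16 + s3(33) → 49
s1(41) + 49 → 90
s2(64) + s6(69) → 133
90 + 133 → 223
Huffman total = 16 + 49 + 90 + 133 + 223 = 511 bits.
Saving = 669 − 511 = 158 bits.

158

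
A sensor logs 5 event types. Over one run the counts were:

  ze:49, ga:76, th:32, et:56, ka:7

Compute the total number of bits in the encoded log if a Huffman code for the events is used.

Greedily combine the two least-frequent nodes:
ka(7) + th(32) → 39
39 + ze(49) → 88
et(56) + ga(76) → 132
88 + 132 → 220
Each symbol's bit-cost is frequency × depth; summing gives 479 bits (equivalently 39 + 88 + 132 + 220).

479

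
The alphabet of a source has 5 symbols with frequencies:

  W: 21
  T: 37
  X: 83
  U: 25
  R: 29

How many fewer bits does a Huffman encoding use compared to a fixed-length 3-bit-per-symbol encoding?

166

Fixed-length: 3 bits × 195 symbols = 585 bits.
Huffman merges:
merge W(21) and U(25): 46
merge R(29) and T(37): 66
merge 46 and 66: 112
merge X(83) and 112: 195
Huffman total = 46 + 66 + 112 + 195 = 419 bits.
Saving = 585 − 419 = 166 bits.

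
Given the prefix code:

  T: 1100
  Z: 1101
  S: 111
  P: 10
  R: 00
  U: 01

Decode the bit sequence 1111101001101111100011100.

SZRZSPRSR

Read left to right; each codeword is recognised as soon as it completes (prefix code):
  111→S | 1101→Z | 00→R | 1101→Z | 111→S | 10→P | 00→R | 111→S | 00→R
Decoded message: SZRZSPRSR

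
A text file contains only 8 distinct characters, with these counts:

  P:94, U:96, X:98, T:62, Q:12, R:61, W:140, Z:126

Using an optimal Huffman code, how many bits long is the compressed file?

Merge the two smallest weights repeatedly:
combine Q(12), R(61) → 73
combine T(62), 73 → 135
combine P(94), U(96) → 190
combine X(98), Z(126) → 224
combine 135, W(140) → 275
combine 190, 224 → 414
combine 275, 414 → 689
Each symbol's bit-cost is frequency × depth; summing gives 2000 bits (equivalently 73 + 135 + 190 + 224 + 275 + 414 + 689).

2000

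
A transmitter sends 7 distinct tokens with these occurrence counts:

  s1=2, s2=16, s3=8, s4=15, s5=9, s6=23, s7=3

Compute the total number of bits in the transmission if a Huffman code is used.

192

Merge the two smallest weights repeatedly:
merge s1(2) and s7(3): 5
merge 5 and s3(8): 13
merge s5(9) and 13: 22
merge s4(15) and s2(16): 31
merge 22 and s6(23): 45
merge 31 and 45: 76
Each symbol's bit-cost is frequency × depth; summing gives 192 bits (equivalently 5 + 13 + 22 + 31 + 45 + 76).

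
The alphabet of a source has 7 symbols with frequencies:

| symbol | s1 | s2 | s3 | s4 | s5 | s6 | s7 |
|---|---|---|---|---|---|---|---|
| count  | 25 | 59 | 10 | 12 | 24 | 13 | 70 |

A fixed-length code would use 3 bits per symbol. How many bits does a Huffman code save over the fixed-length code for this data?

107

Fixed-length: 3 bits × 213 symbols = 639 bits.
Huffman merges:
s3(10) + s4(12) → 22
s6(13) + 22 → 35
s5(24) + s1(25) → 49
35 + 49 → 84
s2(59) + s7(70) → 129
84 + 129 → 213
Huffman total = 22 + 35 + 49 + 84 + 129 + 213 = 532 bits.
Saving = 639 − 532 = 107 bits.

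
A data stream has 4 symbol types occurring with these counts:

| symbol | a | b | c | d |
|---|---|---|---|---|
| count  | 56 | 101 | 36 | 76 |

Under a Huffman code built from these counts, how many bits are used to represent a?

Huffman merges, smallest pair first:
combine c(36), a(56) → 92
combine d(76), 92 → 168
combine b(101), 168 → 269
a sits 3 levels below the root, so its codeword is 3 bits.

3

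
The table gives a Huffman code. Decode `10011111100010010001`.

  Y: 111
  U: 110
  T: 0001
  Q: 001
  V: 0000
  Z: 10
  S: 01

ZSYUQQT

Read left to right; each codeword is recognised as soon as it completes (prefix code):
  10→Z | 01→S | 111→Y | 110→U | 001→Q | 001→Q | 0001→T
Decoded message: ZSYUQQT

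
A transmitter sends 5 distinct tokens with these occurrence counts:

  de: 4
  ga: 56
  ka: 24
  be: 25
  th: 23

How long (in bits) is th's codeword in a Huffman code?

Repeatedly merge the two smallest:
de(4) + th(23) → 27
ka(24) + be(25) → 49
27 + 49 → 76
ga(56) + 76 → 132
th's leaf is at depth 3, giving a 3-bit codeword.

3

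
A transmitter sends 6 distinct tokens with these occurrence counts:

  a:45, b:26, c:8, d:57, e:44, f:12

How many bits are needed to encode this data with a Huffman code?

Greedily combine the two least-frequent nodes:
merge c(8) and f(12): 20
merge 20 and b(26): 46
merge e(44) and a(45): 89
merge 46 and d(57): 103
merge 89 and 103: 192
The encoded length is the sum of every internal node's weight: 20 + 46 + 89 + 103 + 192 = 450 bits.

450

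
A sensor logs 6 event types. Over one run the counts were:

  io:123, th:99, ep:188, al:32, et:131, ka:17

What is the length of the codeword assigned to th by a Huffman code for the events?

3

Repeatedly merge the two smallest:
merge ka(17) and al(32): 49
merge 49 and th(99): 148
merge io(123) and et(131): 254
merge 148 and ep(188): 336
merge 254 and 336: 590
th's leaf is at depth 3, giving a 3-bit codeword.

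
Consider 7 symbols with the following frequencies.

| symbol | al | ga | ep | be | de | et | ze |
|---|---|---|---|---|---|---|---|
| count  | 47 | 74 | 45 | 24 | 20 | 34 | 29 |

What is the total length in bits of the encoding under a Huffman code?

742

Greedily combine the two least-frequent nodes:
combine de(20), be(24) → 44
combine ze(29), et(34) → 63
combine 44, ep(45) → 89
combine al(47), 63 → 110
combine ga(74), 89 → 163
combine 110, 163 → 273
The encoded length is the sum of every internal node's weight: 44 + 63 + 89 + 110 + 163 + 273 = 742 bits.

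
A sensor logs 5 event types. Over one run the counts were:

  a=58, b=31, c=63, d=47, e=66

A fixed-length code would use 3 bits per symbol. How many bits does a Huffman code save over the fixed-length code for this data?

187

Fixed-length: 3 bits × 265 symbols = 795 bits.
Huffman merges:
combine b(31), d(47) → 78
combine a(58), c(63) → 121
combine e(66), 78 → 144
combine 121, 144 → 265
Huffman total = 78 + 121 + 144 + 265 = 608 bits.
Saving = 795 − 608 = 187 bits.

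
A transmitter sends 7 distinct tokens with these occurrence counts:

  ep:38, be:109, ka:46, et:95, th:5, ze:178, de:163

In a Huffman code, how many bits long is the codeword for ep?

Repeatedly merge the two smallest:
th(5) + ep(38) → 43
43 + ka(46) → 89
89 + et(95) → 184
be(109) + de(163) → 272
ze(178) + 184 → 362
272 + 362 → 634
The subtree containing ep is merged 5 times, so code length = 5.

5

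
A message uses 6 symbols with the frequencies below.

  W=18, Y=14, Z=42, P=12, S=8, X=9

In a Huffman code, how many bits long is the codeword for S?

4

Repeatedly merge the two smallest:
combine S(8), X(9) → 17
combine P(12), Y(14) → 26
combine 17, W(18) → 35
combine 26, 35 → 61
combine Z(42), 61 → 103
S's leaf is at depth 4, giving a 4-bit codeword.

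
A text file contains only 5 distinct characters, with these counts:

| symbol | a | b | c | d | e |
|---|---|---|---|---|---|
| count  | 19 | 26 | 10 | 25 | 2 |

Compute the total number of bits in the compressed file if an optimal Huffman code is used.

176

Greedily combine the two least-frequent nodes:
e(2) + c(10) → 12
12 + a(19) → 31
d(25) + b(26) → 51
31 + 51 → 82
Total encoded bits = sum of merged weights = 12 + 31 + 51 + 82 = 176.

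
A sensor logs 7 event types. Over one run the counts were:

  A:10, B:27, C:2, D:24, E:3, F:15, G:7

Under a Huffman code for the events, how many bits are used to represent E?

Build the tree from the bottom:
C(2) + E(3) → 5
5 + G(7) → 12
A(10) + 12 → 22
F(15) + 22 → 37
D(24) + B(27) → 51
37 + 51 → 88
The subtree containing E is merged 5 times, so code length = 5.

5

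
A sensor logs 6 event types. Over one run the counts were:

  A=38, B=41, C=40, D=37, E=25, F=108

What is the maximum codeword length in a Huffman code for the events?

4

Merge the two lowest-weight nodes at each step:
combine E(25), D(37) → 62
combine A(38), C(40) → 78
combine B(41), 62 → 103
combine 78, 103 → 181
combine F(108), 181 → 289
Maximum depth reached is 4.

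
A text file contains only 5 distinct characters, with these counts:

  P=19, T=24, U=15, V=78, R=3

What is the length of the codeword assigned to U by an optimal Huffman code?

4

Repeatedly merge the two smallest:
combine R(3), U(15) → 18
combine 18, P(19) → 37
combine T(24), 37 → 61
combine 61, V(78) → 139
U's leaf is at depth 4, giving a 4-bit codeword.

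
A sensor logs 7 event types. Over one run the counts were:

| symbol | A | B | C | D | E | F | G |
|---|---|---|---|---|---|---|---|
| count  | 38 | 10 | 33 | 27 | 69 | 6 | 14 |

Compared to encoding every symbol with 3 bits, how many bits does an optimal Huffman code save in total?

94

Fixed-length: 3 bits × 197 symbols = 591 bits.
Huffman merges:
merge F(6) and B(10): 16
merge G(14) and 16: 30
merge D(27) and 30: 57
merge C(33) and A(38): 71
merge 57 and E(69): 126
merge 71 and 126: 197
Huffman total = 16 + 30 + 57 + 71 + 126 + 197 = 497 bits.
Saving = 591 − 497 = 94 bits.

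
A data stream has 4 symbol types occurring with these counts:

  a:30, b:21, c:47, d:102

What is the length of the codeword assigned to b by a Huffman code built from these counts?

3

Build the tree from the bottom:
merge b(21) and a(30): 51
merge c(47) and 51: 98
merge 98 and d(102): 200
b's leaf is at depth 3, giving a 3-bit codeword.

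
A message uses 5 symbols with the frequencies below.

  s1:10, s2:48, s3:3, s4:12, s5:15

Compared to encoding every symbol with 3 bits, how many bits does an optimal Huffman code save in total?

98

Fixed-length: 3 bits × 88 symbols = 264 bits.
Huffman merges:
combine s3(3), s1(10) → 13
combine s4(12), 13 → 25
combine s5(15), 25 → 40
combine 40, s2(48) → 88
Huffman total = 13 + 25 + 40 + 88 = 166 bits.
Saving = 264 − 166 = 98 bits.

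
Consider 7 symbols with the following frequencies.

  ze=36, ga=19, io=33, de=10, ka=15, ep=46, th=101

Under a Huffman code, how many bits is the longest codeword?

Merge the two lowest-weight nodes at each step:
merge de(10) and ka(15): 25
merge ga(19) and 25: 44
merge io(33) and ze(36): 69
merge 44 and ep(46): 90
merge 69 and 90: 159
merge th(101) and 159: 260
The first pair merged (de, ka) ends up deepest, at depth 5.

5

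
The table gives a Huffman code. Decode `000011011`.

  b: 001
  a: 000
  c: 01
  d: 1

acdcd

Read left to right; each codeword is recognised as soon as it completes (prefix code):
  000→a | 01→c | 1→d | 01→c | 1→d
Decoded message: acdcd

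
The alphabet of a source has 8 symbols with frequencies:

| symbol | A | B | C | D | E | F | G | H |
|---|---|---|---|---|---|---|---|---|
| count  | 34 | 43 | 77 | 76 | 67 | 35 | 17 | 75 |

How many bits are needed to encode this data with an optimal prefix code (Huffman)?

Build the Huffman tree bottom-up:
merge G(17) and A(34): 51
merge F(35) and B(43): 78
merge 51 and E(67): 118
merge H(75) and D(76): 151
merge C(77) and 78: 155
merge 118 and 151: 269
merge 155 and 269: 424
Total encoded bits = sum of merged weights = 51 + 78 + 118 + 151 + 155 + 269 + 424 = 1246.

1246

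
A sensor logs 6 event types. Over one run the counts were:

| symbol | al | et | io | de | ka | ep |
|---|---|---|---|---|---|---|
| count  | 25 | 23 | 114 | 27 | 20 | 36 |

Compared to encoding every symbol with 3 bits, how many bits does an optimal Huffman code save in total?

185

Fixed-length: 3 bits × 245 symbols = 735 bits.
Huffman merges:
merge ka(20) and et(23): 43
merge al(25) and de(27): 52
merge ep(36) and 43: 79
merge 52 and 79: 131
merge io(114) and 131: 245
Huffman total = 43 + 52 + 79 + 131 + 245 = 550 bits.
Saving = 735 − 550 = 185 bits.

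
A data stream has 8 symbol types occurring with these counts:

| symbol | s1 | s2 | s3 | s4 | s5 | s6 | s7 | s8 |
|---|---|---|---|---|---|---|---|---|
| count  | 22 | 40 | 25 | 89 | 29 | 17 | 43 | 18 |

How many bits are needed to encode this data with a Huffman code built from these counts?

795

Greedily combine the two least-frequent nodes:
merge s6(17) and s8(18): 35
merge s1(22) and s3(25): 47
merge s5(29) and 35: 64
merge s2(40) and s7(43): 83
merge 47 and 64: 111
merge 83 and s4(89): 172
merge 111 and 172: 283
Total encoded bits = sum of merged weights = 35 + 47 + 64 + 83 + 111 + 172 + 283 = 795.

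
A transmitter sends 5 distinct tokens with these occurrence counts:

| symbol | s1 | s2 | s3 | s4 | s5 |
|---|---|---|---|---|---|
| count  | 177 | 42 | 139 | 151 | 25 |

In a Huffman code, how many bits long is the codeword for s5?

3

Build the tree from the bottom:
merge s5(25) and s2(42): 67
merge 67 and s3(139): 206
merge s4(151) and s1(177): 328
merge 206 and 328: 534
s5 sits 3 levels below the root, so its codeword is 3 bits.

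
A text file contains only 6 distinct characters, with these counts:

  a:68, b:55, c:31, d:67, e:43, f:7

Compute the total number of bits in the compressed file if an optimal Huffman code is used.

661

Merge the two smallest weights repeatedly:
f(7) + c(31) → 38
38 + e(43) → 81
b(55) + d(67) → 122
a(68) + 81 → 149
122 + 149 → 271
The encoded length is the sum of every internal node's weight: 38 + 81 + 122 + 149 + 271 = 661 bits.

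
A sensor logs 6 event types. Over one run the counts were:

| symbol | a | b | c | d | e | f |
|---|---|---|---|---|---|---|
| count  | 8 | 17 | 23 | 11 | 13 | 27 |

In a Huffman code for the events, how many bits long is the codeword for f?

Repeatedly merge the two smallest:
merge a(8) and d(11): 19
merge e(13) and b(17): 30
merge 19 and c(23): 42
merge f(27) and 30: 57
merge 42 and 57: 99
f's leaf is at depth 2, giving a 2-bit codeword.

2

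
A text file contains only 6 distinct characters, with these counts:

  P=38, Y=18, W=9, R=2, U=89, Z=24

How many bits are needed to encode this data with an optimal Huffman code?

364

Merge the two smallest weights repeatedly:
merge R(2) and W(9): 11
merge 11 and Y(18): 29
merge Z(24) and 29: 53
merge P(38) and 53: 91
merge U(89) and 91: 180
The encoded length is the sum of every internal node's weight: 11 + 29 + 53 + 91 + 180 = 364 bits.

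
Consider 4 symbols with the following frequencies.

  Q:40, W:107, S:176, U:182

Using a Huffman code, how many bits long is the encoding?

975

Greedily combine the two least-frequent nodes:
merge Q(40) and W(107): 147
merge 147 and S(176): 323
merge U(182) and 323: 505
Each symbol's bit-cost is frequency × depth; summing gives 975 bits (equivalently 147 + 323 + 505).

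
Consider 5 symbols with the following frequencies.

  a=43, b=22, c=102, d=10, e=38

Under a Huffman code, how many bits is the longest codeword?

Merge the two lowest-weight nodes at each step:
d(10) + b(22) → 32
32 + e(38) → 70
a(43) + 70 → 113
c(102) + 113 → 215
The first pair merged (d, b) ends up deepest, at depth 4.

4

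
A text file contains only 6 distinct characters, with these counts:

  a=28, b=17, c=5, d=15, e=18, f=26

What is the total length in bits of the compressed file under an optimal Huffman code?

273

Build the Huffman tree bottom-up:
merge c(5) and d(15): 20
merge b(17) and e(18): 35
merge 20 and f(26): 46
merge a(28) and 35: 63
merge 46 and 63: 109
The encoded length is the sum of every internal node's weight: 20 + 35 + 46 + 63 + 109 = 273 bits.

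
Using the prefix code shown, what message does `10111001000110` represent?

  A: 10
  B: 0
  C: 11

Read left to right; each codeword is recognised as soon as it completes (prefix code):
  10→A | 11→C | 10→A | 0→B | 10→A | 0→B | 0→B | 11→C | 0→B
Decoded message: ACABABBCB

ACABABBCB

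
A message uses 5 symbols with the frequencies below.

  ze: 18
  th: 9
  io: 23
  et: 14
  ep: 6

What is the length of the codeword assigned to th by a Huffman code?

Build the tree from the bottom:
merge ep(6) and th(9): 15
merge et(14) and 15: 29
merge ze(18) and io(23): 41
merge 29 and 41: 70
th sits 3 levels below the root, so its codeword is 3 bits.

3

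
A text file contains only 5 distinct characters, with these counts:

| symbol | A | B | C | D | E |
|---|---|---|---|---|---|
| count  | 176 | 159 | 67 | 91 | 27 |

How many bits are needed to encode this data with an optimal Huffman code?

1134

Greedily combine the two least-frequent nodes:
E(27) + C(67) → 94
D(91) + 94 → 185
B(159) + A(176) → 335
185 + 335 → 520
Total encoded bits = sum of merged weights = 94 + 185 + 335 + 520 = 1134.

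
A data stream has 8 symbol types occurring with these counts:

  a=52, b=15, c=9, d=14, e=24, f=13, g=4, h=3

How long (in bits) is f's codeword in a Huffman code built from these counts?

Build the tree from the bottom:
combine h(3), g(4) → 7
combine 7, c(9) → 16
combine f(13), d(14) → 27
combine b(15), 16 → 31
combine e(24), 27 → 51
combine 31, 51 → 82
combine a(52), 82 → 134
f sits 4 levels below the root, so its codeword is 4 bits.

4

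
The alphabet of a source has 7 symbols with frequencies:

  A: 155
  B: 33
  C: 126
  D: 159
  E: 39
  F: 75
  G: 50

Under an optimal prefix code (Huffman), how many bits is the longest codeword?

5

Merge the two lowest-weight nodes at each step:
merge B(33) and E(39): 72
merge G(50) and 72: 122
merge F(75) and 122: 197
merge C(126) and A(155): 281
merge D(159) and 197: 356
merge 281 and 356: 637
Maximum depth reached is 5.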